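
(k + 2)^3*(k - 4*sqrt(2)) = k^4 - 4*sqrt(2)*k^3 + 6*k^3 - 24*sqrt(2)*k^2 + 12*k^2 - 48*sqrt(2)*k + 8*k - 32*sqrt(2)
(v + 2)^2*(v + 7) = v^3 + 11*v^2 + 32*v + 28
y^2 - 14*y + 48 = (y - 8)*(y - 6)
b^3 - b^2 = b^2*(b - 1)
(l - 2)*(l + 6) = l^2 + 4*l - 12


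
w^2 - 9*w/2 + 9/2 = (w - 3)*(w - 3/2)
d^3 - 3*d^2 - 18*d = d*(d - 6)*(d + 3)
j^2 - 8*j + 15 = (j - 5)*(j - 3)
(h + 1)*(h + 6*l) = h^2 + 6*h*l + h + 6*l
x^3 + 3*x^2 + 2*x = x*(x + 1)*(x + 2)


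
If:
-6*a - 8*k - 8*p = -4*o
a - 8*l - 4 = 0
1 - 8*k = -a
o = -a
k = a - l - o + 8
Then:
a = -67/14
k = -53/112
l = -123/112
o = 67/14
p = 723/112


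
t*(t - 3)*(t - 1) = t^3 - 4*t^2 + 3*t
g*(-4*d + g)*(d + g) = -4*d^2*g - 3*d*g^2 + g^3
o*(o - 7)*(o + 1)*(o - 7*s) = o^4 - 7*o^3*s - 6*o^3 + 42*o^2*s - 7*o^2 + 49*o*s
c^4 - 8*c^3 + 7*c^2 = c^2*(c - 7)*(c - 1)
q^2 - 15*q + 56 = (q - 8)*(q - 7)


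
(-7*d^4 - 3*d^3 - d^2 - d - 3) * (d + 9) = -7*d^5 - 66*d^4 - 28*d^3 - 10*d^2 - 12*d - 27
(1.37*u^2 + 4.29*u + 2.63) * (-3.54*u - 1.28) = -4.8498*u^3 - 16.9402*u^2 - 14.8014*u - 3.3664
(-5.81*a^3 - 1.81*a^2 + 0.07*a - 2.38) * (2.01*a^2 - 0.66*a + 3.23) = -11.6781*a^5 + 0.1965*a^4 - 17.431*a^3 - 10.6763*a^2 + 1.7969*a - 7.6874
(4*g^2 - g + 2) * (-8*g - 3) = -32*g^3 - 4*g^2 - 13*g - 6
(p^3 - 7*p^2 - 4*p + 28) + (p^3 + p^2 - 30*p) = 2*p^3 - 6*p^2 - 34*p + 28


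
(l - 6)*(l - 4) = l^2 - 10*l + 24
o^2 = o^2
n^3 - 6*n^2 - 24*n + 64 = (n - 8)*(n - 2)*(n + 4)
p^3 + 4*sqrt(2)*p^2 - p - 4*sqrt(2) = (p - 1)*(p + 1)*(p + 4*sqrt(2))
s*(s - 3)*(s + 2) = s^3 - s^2 - 6*s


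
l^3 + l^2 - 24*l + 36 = (l - 3)*(l - 2)*(l + 6)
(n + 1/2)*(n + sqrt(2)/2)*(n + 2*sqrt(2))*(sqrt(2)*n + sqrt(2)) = sqrt(2)*n^4 + 3*sqrt(2)*n^3/2 + 5*n^3 + 5*sqrt(2)*n^2/2 + 15*n^2/2 + 5*n/2 + 3*sqrt(2)*n + sqrt(2)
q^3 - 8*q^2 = q^2*(q - 8)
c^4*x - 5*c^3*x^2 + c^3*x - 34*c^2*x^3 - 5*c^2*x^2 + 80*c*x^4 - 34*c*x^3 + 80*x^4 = (c - 8*x)*(c - 2*x)*(c + 5*x)*(c*x + x)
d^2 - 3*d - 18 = (d - 6)*(d + 3)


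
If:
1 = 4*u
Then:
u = 1/4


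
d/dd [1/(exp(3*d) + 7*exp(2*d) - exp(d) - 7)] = (-3*exp(2*d) - 14*exp(d) + 1)*exp(d)/(exp(3*d) + 7*exp(2*d) - exp(d) - 7)^2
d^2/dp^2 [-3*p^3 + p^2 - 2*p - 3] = 2 - 18*p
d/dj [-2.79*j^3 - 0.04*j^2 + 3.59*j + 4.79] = -8.37*j^2 - 0.08*j + 3.59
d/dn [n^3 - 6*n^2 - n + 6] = 3*n^2 - 12*n - 1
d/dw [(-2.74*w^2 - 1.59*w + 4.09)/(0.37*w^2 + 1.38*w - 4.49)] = (-3.1929*w^2 + 21.5786*w + 1.4949)/(0.1369*w^4 + 1.0212*w^3 - 1.4182*w^2 - 12.3924*w + 20.1601)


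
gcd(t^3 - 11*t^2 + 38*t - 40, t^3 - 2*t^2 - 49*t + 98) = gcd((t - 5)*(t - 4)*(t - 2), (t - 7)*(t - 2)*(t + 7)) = t - 2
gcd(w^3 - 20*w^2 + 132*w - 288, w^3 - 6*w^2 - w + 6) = w - 6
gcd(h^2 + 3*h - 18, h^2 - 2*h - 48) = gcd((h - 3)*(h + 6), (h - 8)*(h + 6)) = h + 6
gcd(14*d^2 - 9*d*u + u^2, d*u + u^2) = 1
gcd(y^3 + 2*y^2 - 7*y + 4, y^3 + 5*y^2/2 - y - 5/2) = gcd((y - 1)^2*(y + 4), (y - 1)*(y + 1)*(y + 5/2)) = y - 1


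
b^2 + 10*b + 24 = (b + 4)*(b + 6)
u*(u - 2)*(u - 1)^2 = u^4 - 4*u^3 + 5*u^2 - 2*u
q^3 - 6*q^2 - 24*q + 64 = (q - 8)*(q - 2)*(q + 4)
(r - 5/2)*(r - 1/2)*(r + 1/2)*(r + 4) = r^4 + 3*r^3/2 - 41*r^2/4 - 3*r/8 + 5/2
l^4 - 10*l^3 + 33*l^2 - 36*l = l*(l - 4)*(l - 3)^2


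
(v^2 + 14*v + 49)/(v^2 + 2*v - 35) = (v + 7)/(v - 5)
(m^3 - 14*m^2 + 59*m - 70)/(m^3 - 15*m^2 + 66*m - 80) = (m - 7)/(m - 8)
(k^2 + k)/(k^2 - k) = (k + 1)/(k - 1)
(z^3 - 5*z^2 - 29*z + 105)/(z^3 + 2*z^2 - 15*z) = (z - 7)/z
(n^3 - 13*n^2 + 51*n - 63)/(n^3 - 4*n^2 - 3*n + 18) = (n - 7)/(n + 2)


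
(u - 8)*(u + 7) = u^2 - u - 56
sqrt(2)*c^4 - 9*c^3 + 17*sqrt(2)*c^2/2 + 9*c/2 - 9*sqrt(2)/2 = (c - 3*sqrt(2))*(c - 3*sqrt(2)/2)*(c - sqrt(2)/2)*(sqrt(2)*c + 1)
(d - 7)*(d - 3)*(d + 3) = d^3 - 7*d^2 - 9*d + 63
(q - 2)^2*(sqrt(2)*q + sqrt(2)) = sqrt(2)*q^3 - 3*sqrt(2)*q^2 + 4*sqrt(2)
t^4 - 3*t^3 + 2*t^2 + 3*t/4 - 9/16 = (t - 3/2)^2*(t - 1/2)*(t + 1/2)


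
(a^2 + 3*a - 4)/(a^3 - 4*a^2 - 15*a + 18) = (a + 4)/(a^2 - 3*a - 18)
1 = 1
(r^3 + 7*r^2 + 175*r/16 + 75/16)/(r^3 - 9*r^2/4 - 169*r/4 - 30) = (r + 5/4)/(r - 8)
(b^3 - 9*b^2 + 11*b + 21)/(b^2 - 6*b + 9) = (b^2 - 6*b - 7)/(b - 3)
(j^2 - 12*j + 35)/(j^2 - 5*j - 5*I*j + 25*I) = (j - 7)/(j - 5*I)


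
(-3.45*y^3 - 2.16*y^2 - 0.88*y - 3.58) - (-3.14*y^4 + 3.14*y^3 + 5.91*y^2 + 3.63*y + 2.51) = 3.14*y^4 - 6.59*y^3 - 8.07*y^2 - 4.51*y - 6.09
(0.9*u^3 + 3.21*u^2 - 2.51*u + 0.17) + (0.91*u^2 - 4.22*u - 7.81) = 0.9*u^3 + 4.12*u^2 - 6.73*u - 7.64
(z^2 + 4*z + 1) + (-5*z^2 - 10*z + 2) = -4*z^2 - 6*z + 3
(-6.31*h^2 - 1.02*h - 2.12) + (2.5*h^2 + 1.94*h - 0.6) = -3.81*h^2 + 0.92*h - 2.72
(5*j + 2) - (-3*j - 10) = 8*j + 12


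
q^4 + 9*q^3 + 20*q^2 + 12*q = q*(q + 1)*(q + 2)*(q + 6)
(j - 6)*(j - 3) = j^2 - 9*j + 18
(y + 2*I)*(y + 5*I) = y^2 + 7*I*y - 10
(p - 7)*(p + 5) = p^2 - 2*p - 35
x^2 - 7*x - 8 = (x - 8)*(x + 1)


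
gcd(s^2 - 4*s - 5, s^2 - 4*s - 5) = s^2 - 4*s - 5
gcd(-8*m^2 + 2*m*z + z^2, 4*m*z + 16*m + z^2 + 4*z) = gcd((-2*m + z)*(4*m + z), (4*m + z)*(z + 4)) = 4*m + z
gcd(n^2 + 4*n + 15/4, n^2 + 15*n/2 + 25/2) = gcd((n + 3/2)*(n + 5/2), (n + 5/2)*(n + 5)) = n + 5/2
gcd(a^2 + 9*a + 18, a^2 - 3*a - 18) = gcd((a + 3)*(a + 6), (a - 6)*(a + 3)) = a + 3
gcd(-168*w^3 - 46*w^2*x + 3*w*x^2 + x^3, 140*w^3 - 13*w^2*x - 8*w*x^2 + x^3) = -28*w^2 - 3*w*x + x^2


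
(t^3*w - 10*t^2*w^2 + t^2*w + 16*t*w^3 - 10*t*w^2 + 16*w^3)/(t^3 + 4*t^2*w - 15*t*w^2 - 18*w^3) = w*(t^3 - 10*t^2*w + t^2 + 16*t*w^2 - 10*t*w + 16*w^2)/(t^3 + 4*t^2*w - 15*t*w^2 - 18*w^3)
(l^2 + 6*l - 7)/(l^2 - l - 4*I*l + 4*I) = (l + 7)/(l - 4*I)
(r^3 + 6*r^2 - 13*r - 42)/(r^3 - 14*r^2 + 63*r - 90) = (r^2 + 9*r + 14)/(r^2 - 11*r + 30)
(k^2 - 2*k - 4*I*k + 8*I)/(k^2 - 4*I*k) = (k - 2)/k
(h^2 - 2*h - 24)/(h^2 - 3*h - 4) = (-h^2 + 2*h + 24)/(-h^2 + 3*h + 4)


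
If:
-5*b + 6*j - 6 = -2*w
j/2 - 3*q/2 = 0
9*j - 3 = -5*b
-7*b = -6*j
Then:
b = 6/31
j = 7/31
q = 7/93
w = 87/31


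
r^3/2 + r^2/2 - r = r*(r/2 + 1)*(r - 1)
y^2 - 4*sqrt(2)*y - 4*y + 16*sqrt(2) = (y - 4)*(y - 4*sqrt(2))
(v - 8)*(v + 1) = v^2 - 7*v - 8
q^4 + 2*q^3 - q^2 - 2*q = q*(q - 1)*(q + 1)*(q + 2)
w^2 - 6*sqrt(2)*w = w*(w - 6*sqrt(2))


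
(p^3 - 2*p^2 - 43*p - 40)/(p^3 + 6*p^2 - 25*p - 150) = (p^2 - 7*p - 8)/(p^2 + p - 30)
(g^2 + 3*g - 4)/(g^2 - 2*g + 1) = (g + 4)/(g - 1)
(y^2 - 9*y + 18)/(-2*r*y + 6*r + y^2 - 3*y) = (y - 6)/(-2*r + y)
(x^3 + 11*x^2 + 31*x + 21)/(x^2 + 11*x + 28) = (x^2 + 4*x + 3)/(x + 4)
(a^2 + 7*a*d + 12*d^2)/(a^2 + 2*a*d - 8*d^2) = (a + 3*d)/(a - 2*d)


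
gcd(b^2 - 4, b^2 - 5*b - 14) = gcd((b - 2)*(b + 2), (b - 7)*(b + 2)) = b + 2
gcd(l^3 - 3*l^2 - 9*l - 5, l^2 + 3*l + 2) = l + 1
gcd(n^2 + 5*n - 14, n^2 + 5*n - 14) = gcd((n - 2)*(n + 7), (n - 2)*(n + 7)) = n^2 + 5*n - 14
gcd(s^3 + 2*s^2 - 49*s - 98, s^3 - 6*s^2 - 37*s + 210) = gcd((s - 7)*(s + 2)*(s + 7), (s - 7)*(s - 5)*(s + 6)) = s - 7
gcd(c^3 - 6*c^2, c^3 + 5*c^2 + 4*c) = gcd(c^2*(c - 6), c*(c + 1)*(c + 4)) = c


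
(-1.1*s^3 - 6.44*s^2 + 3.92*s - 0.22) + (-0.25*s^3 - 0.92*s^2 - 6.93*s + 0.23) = -1.35*s^3 - 7.36*s^2 - 3.01*s + 0.01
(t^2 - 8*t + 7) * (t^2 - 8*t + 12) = t^4 - 16*t^3 + 83*t^2 - 152*t + 84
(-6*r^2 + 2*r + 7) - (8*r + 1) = -6*r^2 - 6*r + 6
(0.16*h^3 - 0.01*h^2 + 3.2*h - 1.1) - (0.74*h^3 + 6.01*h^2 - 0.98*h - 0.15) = -0.58*h^3 - 6.02*h^2 + 4.18*h - 0.95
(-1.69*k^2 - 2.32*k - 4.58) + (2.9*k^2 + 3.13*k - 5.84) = 1.21*k^2 + 0.81*k - 10.42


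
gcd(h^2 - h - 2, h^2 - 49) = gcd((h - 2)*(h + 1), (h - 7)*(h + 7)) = 1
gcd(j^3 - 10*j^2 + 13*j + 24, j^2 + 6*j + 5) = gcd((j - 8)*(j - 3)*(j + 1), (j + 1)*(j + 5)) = j + 1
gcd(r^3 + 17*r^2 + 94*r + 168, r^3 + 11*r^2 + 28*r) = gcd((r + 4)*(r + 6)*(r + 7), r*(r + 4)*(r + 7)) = r^2 + 11*r + 28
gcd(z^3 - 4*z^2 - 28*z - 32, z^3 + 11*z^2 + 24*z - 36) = 1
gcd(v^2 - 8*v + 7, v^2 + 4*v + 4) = 1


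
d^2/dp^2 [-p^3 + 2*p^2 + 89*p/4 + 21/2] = 4 - 6*p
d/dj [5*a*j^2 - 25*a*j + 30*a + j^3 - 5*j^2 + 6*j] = 10*a*j - 25*a + 3*j^2 - 10*j + 6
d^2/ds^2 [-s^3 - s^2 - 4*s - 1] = -6*s - 2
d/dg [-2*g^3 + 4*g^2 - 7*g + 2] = -6*g^2 + 8*g - 7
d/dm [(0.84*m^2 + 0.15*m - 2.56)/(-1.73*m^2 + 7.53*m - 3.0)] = (6.5847*m^2 - 13.8976*m + 18.8268)/(2.9929*m^4 - 26.0538*m^3 + 67.0809*m^2 - 45.18*m + 9.0)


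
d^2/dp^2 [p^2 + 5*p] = 2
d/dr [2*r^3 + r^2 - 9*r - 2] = 6*r^2 + 2*r - 9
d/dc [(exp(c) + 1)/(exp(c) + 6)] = 5*exp(c)/(exp(c) + 6)^2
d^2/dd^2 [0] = 0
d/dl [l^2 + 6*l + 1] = 2*l + 6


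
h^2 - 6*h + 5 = (h - 5)*(h - 1)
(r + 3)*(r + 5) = r^2 + 8*r + 15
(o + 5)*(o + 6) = o^2 + 11*o + 30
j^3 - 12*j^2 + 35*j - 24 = (j - 8)*(j - 3)*(j - 1)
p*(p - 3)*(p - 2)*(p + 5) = p^4 - 19*p^2 + 30*p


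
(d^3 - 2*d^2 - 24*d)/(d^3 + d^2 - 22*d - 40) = d*(d - 6)/(d^2 - 3*d - 10)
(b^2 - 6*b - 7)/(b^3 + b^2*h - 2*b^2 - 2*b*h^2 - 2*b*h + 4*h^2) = (b^2 - 6*b - 7)/(b^3 + b^2*h - 2*b^2 - 2*b*h^2 - 2*b*h + 4*h^2)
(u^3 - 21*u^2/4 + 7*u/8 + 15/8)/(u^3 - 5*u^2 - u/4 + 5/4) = (4*u - 3)/(2*(2*u - 1))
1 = 1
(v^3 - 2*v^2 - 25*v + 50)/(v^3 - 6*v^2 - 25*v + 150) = (v - 2)/(v - 6)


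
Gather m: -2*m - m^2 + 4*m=-m^2 + 2*m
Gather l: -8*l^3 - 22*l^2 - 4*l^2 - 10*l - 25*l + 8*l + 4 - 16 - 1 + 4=-8*l^3 - 26*l^2 - 27*l - 9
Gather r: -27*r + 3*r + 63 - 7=56 - 24*r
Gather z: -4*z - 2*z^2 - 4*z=-2*z^2 - 8*z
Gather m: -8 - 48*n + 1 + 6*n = -42*n - 7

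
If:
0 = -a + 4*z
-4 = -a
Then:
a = 4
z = 1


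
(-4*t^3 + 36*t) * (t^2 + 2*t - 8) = -4*t^5 - 8*t^4 + 68*t^3 + 72*t^2 - 288*t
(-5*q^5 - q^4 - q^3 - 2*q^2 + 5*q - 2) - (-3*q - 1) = -5*q^5 - q^4 - q^3 - 2*q^2 + 8*q - 1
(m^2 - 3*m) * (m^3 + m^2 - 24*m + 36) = m^5 - 2*m^4 - 27*m^3 + 108*m^2 - 108*m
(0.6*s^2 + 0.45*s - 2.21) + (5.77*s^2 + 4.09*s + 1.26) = 6.37*s^2 + 4.54*s - 0.95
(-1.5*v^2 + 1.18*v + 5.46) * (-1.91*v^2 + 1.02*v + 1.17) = 2.865*v^4 - 3.7838*v^3 - 10.98*v^2 + 6.9498*v + 6.3882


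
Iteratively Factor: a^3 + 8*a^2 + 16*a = (a + 4)*(a^2 + 4*a) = (a + 4)^2*(a)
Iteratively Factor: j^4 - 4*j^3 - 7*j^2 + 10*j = (j)*(j^3 - 4*j^2 - 7*j + 10) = j*(j - 1)*(j^2 - 3*j - 10) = j*(j - 5)*(j - 1)*(j + 2)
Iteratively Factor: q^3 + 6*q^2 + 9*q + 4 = (q + 1)*(q^2 + 5*q + 4) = (q + 1)*(q + 4)*(q + 1)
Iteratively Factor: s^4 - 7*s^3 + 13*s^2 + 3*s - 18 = (s - 3)*(s^3 - 4*s^2 + s + 6) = (s - 3)^2*(s^2 - s - 2) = (s - 3)^2*(s + 1)*(s - 2)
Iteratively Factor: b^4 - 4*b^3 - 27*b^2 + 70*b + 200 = (b - 5)*(b^3 + b^2 - 22*b - 40) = (b - 5)*(b + 2)*(b^2 - b - 20) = (b - 5)^2*(b + 2)*(b + 4)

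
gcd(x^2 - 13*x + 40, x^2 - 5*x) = x - 5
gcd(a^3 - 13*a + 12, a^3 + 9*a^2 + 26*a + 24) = a + 4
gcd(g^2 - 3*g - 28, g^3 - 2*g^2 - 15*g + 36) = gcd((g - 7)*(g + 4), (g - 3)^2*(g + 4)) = g + 4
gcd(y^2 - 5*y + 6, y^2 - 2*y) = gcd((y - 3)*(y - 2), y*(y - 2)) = y - 2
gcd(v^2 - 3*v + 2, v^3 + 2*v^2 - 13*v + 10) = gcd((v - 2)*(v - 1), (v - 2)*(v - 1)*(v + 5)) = v^2 - 3*v + 2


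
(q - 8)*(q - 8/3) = q^2 - 32*q/3 + 64/3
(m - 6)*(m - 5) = m^2 - 11*m + 30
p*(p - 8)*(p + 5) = p^3 - 3*p^2 - 40*p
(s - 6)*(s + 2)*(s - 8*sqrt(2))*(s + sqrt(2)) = s^4 - 7*sqrt(2)*s^3 - 4*s^3 - 28*s^2 + 28*sqrt(2)*s^2 + 64*s + 84*sqrt(2)*s + 192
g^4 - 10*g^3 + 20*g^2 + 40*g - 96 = (g - 6)*(g - 4)*(g - 2)*(g + 2)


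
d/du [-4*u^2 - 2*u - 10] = -8*u - 2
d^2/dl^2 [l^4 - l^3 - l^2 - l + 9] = 12*l^2 - 6*l - 2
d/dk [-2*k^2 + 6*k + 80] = 6 - 4*k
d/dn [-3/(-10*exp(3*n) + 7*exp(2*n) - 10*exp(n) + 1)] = (-90*exp(2*n) + 42*exp(n) - 30)*exp(n)/(10*exp(3*n) - 7*exp(2*n) + 10*exp(n) - 1)^2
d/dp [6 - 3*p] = -3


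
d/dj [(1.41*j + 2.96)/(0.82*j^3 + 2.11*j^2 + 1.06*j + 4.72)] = (-2.3124*j^3 - 10.2567*j^2 - 12.4912*j + 3.5176)/(0.6724*j^6 + 3.4604*j^5 + 6.1905*j^4 + 12.214*j^3 + 21.042*j^2 + 10.0064*j + 22.2784)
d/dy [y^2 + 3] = 2*y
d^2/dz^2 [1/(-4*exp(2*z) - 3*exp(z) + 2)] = (-2*(8*exp(z) + 3)^2*exp(z) + (16*exp(z) + 3)*(4*exp(2*z) + 3*exp(z) - 2))*exp(z)/(4*exp(2*z) + 3*exp(z) - 2)^3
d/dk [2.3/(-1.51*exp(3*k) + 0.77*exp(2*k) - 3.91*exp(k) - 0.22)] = (10.419*exp(2*k) - 3.542*exp(k) + 8.993)*exp(k)/(1.51*exp(3*k) - 0.77*exp(2*k) + 3.91*exp(k) + 0.22)^2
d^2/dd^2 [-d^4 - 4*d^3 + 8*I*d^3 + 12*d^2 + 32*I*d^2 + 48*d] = -12*d^2 + d*(-24 + 48*I) + 24 + 64*I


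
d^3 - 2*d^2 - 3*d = d*(d - 3)*(d + 1)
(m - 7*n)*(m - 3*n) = m^2 - 10*m*n + 21*n^2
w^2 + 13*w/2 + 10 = (w + 5/2)*(w + 4)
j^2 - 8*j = j*(j - 8)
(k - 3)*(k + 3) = k^2 - 9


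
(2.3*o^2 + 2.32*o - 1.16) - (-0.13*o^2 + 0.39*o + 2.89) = 2.43*o^2 + 1.93*o - 4.05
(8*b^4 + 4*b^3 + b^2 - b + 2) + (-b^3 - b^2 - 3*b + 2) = 8*b^4 + 3*b^3 - 4*b + 4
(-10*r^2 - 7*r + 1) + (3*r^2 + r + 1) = -7*r^2 - 6*r + 2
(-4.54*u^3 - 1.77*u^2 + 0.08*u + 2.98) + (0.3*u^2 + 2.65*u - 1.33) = -4.54*u^3 - 1.47*u^2 + 2.73*u + 1.65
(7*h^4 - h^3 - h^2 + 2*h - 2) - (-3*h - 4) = 7*h^4 - h^3 - h^2 + 5*h + 2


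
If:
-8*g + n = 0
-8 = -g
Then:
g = 8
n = 64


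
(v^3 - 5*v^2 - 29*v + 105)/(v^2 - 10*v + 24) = (v^3 - 5*v^2 - 29*v + 105)/(v^2 - 10*v + 24)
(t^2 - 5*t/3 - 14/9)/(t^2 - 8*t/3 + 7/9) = (3*t + 2)/(3*t - 1)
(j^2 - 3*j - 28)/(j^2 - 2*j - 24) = (j - 7)/(j - 6)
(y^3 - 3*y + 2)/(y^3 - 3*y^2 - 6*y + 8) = (y - 1)/(y - 4)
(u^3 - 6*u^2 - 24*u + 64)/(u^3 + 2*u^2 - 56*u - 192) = (u - 2)/(u + 6)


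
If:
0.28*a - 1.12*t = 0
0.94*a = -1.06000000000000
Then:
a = -1.13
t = -0.28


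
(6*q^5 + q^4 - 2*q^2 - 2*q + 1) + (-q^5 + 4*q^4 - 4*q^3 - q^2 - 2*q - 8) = 5*q^5 + 5*q^4 - 4*q^3 - 3*q^2 - 4*q - 7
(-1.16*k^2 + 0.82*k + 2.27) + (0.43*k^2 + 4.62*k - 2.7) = -0.73*k^2 + 5.44*k - 0.43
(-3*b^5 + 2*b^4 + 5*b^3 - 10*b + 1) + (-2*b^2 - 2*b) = -3*b^5 + 2*b^4 + 5*b^3 - 2*b^2 - 12*b + 1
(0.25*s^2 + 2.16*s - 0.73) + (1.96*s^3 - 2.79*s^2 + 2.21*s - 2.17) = 1.96*s^3 - 2.54*s^2 + 4.37*s - 2.9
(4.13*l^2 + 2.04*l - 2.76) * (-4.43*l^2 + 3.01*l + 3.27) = -18.2959*l^4 + 3.3941*l^3 + 31.8723*l^2 - 1.6368*l - 9.0252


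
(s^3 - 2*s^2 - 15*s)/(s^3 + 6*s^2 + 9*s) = (s - 5)/(s + 3)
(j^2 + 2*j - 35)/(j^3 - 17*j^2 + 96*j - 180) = (j + 7)/(j^2 - 12*j + 36)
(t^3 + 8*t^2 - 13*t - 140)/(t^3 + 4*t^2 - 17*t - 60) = (t + 7)/(t + 3)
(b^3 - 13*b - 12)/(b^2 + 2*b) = (b^3 - 13*b - 12)/(b*(b + 2))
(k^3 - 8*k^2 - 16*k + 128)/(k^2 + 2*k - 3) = (k^3 - 8*k^2 - 16*k + 128)/(k^2 + 2*k - 3)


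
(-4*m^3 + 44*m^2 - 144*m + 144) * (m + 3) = -4*m^4 + 32*m^3 - 12*m^2 - 288*m + 432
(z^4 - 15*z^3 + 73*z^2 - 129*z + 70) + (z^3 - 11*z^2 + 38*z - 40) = z^4 - 14*z^3 + 62*z^2 - 91*z + 30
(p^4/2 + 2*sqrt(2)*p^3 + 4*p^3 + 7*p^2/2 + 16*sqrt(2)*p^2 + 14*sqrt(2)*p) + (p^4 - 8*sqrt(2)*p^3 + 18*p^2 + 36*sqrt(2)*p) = 3*p^4/2 - 6*sqrt(2)*p^3 + 4*p^3 + 43*p^2/2 + 16*sqrt(2)*p^2 + 50*sqrt(2)*p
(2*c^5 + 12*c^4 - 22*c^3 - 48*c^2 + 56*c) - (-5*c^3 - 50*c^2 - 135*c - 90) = 2*c^5 + 12*c^4 - 17*c^3 + 2*c^2 + 191*c + 90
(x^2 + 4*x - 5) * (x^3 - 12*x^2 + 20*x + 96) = x^5 - 8*x^4 - 33*x^3 + 236*x^2 + 284*x - 480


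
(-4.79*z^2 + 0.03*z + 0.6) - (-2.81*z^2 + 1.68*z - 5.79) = -1.98*z^2 - 1.65*z + 6.39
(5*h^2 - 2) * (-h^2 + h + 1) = -5*h^4 + 5*h^3 + 7*h^2 - 2*h - 2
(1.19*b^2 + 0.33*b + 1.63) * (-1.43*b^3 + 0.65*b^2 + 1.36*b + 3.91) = -1.7017*b^5 + 0.3016*b^4 - 0.498*b^3 + 6.1612*b^2 + 3.5071*b + 6.3733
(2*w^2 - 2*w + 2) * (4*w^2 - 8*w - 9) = 8*w^4 - 24*w^3 + 6*w^2 + 2*w - 18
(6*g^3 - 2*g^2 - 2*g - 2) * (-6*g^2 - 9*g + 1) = -36*g^5 - 42*g^4 + 36*g^3 + 28*g^2 + 16*g - 2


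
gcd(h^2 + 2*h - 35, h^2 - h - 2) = 1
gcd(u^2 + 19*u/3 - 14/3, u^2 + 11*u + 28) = u + 7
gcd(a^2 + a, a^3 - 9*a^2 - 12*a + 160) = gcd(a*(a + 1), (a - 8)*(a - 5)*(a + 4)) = 1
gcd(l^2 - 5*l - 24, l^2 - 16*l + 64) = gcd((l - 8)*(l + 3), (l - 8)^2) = l - 8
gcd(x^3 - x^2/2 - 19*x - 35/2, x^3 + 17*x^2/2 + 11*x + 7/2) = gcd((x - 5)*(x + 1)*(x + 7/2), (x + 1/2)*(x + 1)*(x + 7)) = x + 1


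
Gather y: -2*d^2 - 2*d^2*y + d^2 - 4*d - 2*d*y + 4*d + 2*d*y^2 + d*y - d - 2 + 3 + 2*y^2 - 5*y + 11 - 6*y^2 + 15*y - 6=-d^2 - d + y^2*(2*d - 4) + y*(-2*d^2 - d + 10) + 6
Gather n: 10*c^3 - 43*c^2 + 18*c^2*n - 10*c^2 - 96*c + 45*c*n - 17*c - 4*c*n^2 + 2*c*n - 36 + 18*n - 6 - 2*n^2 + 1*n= 10*c^3 - 53*c^2 - 113*c + n^2*(-4*c - 2) + n*(18*c^2 + 47*c + 19) - 42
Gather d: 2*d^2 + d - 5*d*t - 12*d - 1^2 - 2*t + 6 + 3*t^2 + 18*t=2*d^2 + d*(-5*t - 11) + 3*t^2 + 16*t + 5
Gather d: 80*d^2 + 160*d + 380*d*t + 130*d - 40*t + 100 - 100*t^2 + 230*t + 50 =80*d^2 + d*(380*t + 290) - 100*t^2 + 190*t + 150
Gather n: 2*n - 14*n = -12*n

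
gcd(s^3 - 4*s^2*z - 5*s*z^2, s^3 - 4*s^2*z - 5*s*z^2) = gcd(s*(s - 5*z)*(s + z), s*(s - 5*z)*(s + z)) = -s^3 + 4*s^2*z + 5*s*z^2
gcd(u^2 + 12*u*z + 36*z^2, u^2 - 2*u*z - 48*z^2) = u + 6*z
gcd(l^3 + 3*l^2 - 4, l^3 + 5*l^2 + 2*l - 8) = l^2 + l - 2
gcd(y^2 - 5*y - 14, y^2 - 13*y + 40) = 1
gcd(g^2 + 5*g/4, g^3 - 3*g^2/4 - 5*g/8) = g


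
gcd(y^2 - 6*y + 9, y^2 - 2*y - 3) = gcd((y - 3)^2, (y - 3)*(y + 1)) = y - 3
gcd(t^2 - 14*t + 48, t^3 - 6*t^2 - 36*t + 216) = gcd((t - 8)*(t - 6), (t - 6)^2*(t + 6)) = t - 6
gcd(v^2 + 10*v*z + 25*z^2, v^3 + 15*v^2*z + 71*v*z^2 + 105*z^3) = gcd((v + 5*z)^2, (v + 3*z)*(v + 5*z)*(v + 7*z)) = v + 5*z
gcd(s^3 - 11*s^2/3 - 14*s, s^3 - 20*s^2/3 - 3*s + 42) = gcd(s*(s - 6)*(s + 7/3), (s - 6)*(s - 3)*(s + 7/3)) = s^2 - 11*s/3 - 14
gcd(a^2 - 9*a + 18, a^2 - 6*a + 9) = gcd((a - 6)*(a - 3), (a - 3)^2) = a - 3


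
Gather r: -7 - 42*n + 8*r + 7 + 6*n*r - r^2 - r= -42*n - r^2 + r*(6*n + 7)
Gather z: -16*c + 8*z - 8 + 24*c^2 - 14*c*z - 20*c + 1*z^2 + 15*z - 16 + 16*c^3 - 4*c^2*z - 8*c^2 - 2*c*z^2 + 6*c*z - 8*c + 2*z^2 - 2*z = 16*c^3 + 16*c^2 - 44*c + z^2*(3 - 2*c) + z*(-4*c^2 - 8*c + 21) - 24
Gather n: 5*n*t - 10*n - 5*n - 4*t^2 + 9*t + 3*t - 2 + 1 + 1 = n*(5*t - 15) - 4*t^2 + 12*t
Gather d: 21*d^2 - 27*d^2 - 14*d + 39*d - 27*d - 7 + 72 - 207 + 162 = -6*d^2 - 2*d + 20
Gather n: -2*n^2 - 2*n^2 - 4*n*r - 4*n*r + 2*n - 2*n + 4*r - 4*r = -4*n^2 - 8*n*r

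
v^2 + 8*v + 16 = (v + 4)^2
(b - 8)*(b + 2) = b^2 - 6*b - 16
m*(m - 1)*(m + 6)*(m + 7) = m^4 + 12*m^3 + 29*m^2 - 42*m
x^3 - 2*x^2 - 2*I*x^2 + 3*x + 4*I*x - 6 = (x - 2)*(x - 3*I)*(x + I)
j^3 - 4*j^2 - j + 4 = (j - 4)*(j - 1)*(j + 1)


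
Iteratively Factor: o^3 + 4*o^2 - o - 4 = (o + 4)*(o^2 - 1) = (o + 1)*(o + 4)*(o - 1)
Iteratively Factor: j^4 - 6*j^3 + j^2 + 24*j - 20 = (j - 1)*(j^3 - 5*j^2 - 4*j + 20) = (j - 2)*(j - 1)*(j^2 - 3*j - 10) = (j - 5)*(j - 2)*(j - 1)*(j + 2)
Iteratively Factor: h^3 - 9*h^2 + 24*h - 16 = (h - 1)*(h^2 - 8*h + 16) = (h - 4)*(h - 1)*(h - 4)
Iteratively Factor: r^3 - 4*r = (r + 2)*(r^2 - 2*r) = r*(r + 2)*(r - 2)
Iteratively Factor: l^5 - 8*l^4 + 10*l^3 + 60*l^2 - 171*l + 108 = (l - 3)*(l^4 - 5*l^3 - 5*l^2 + 45*l - 36) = (l - 3)*(l + 3)*(l^3 - 8*l^2 + 19*l - 12) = (l - 3)^2*(l + 3)*(l^2 - 5*l + 4) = (l - 4)*(l - 3)^2*(l + 3)*(l - 1)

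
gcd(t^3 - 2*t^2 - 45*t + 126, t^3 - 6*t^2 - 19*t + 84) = t - 3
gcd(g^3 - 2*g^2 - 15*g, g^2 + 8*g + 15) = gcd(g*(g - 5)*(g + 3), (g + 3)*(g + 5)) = g + 3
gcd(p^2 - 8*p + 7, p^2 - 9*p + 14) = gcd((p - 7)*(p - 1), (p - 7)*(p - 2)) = p - 7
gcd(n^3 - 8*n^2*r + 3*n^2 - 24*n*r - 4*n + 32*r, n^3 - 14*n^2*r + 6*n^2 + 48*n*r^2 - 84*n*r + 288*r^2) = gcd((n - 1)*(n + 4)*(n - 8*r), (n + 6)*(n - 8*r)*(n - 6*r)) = -n + 8*r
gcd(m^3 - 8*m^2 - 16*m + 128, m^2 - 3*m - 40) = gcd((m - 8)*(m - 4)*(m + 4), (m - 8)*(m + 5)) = m - 8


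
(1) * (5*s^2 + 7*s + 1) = 5*s^2 + 7*s + 1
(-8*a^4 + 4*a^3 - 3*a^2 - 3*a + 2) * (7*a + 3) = -56*a^5 + 4*a^4 - 9*a^3 - 30*a^2 + 5*a + 6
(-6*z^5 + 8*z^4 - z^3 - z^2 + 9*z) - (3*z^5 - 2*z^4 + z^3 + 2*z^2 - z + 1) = -9*z^5 + 10*z^4 - 2*z^3 - 3*z^2 + 10*z - 1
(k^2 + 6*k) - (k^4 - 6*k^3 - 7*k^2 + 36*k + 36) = -k^4 + 6*k^3 + 8*k^2 - 30*k - 36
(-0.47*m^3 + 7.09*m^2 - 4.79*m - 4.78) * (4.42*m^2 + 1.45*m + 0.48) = -2.0774*m^5 + 30.6563*m^4 - 11.1169*m^3 - 24.6699*m^2 - 9.2302*m - 2.2944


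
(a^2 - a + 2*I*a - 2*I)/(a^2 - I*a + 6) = (a - 1)/(a - 3*I)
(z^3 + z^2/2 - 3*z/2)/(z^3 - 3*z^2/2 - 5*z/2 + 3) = z/(z - 2)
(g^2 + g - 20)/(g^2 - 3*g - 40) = (g - 4)/(g - 8)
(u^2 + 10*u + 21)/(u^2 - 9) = (u + 7)/(u - 3)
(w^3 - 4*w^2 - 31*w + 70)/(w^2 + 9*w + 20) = (w^2 - 9*w + 14)/(w + 4)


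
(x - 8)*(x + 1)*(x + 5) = x^3 - 2*x^2 - 43*x - 40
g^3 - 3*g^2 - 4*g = g*(g - 4)*(g + 1)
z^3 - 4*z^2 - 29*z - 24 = (z - 8)*(z + 1)*(z + 3)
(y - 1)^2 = y^2 - 2*y + 1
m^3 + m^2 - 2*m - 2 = (m + 1)*(m - sqrt(2))*(m + sqrt(2))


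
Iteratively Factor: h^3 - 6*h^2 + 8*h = (h)*(h^2 - 6*h + 8) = h*(h - 4)*(h - 2)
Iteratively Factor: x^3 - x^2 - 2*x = (x - 2)*(x^2 + x) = (x - 2)*(x + 1)*(x)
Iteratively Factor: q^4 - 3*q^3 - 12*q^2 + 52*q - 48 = (q - 3)*(q^3 - 12*q + 16) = (q - 3)*(q - 2)*(q^2 + 2*q - 8) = (q - 3)*(q - 2)*(q + 4)*(q - 2)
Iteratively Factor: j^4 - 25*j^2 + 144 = (j + 4)*(j^3 - 4*j^2 - 9*j + 36) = (j - 4)*(j + 4)*(j^2 - 9) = (j - 4)*(j + 3)*(j + 4)*(j - 3)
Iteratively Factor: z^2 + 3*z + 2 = (z + 1)*(z + 2)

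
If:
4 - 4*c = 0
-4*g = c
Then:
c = 1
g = -1/4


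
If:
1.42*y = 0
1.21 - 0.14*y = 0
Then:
No Solution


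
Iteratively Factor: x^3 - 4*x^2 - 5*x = (x - 5)*(x^2 + x) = x*(x - 5)*(x + 1)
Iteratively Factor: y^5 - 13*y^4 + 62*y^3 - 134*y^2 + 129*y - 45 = (y - 3)*(y^4 - 10*y^3 + 32*y^2 - 38*y + 15) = (y - 5)*(y - 3)*(y^3 - 5*y^2 + 7*y - 3) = (y - 5)*(y - 3)^2*(y^2 - 2*y + 1) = (y - 5)*(y - 3)^2*(y - 1)*(y - 1)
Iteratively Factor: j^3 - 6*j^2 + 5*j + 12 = (j - 3)*(j^2 - 3*j - 4) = (j - 4)*(j - 3)*(j + 1)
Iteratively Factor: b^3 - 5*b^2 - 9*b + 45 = (b - 3)*(b^2 - 2*b - 15) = (b - 5)*(b - 3)*(b + 3)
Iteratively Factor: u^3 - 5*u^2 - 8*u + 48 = (u + 3)*(u^2 - 8*u + 16) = (u - 4)*(u + 3)*(u - 4)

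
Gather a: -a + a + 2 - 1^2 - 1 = 0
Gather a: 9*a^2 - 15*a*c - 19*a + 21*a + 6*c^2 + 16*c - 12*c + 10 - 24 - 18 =9*a^2 + a*(2 - 15*c) + 6*c^2 + 4*c - 32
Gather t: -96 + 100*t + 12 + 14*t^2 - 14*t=14*t^2 + 86*t - 84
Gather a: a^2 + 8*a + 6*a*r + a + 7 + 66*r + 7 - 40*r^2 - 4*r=a^2 + a*(6*r + 9) - 40*r^2 + 62*r + 14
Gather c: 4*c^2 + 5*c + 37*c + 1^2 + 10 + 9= 4*c^2 + 42*c + 20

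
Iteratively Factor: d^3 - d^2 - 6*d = (d - 3)*(d^2 + 2*d) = (d - 3)*(d + 2)*(d)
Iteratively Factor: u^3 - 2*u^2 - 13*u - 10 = (u + 2)*(u^2 - 4*u - 5) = (u - 5)*(u + 2)*(u + 1)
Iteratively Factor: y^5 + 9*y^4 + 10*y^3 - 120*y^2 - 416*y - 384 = (y + 2)*(y^4 + 7*y^3 - 4*y^2 - 112*y - 192) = (y + 2)*(y + 4)*(y^3 + 3*y^2 - 16*y - 48) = (y + 2)*(y + 3)*(y + 4)*(y^2 - 16) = (y + 2)*(y + 3)*(y + 4)^2*(y - 4)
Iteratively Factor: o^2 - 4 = (o + 2)*(o - 2)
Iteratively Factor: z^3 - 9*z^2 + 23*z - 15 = (z - 3)*(z^2 - 6*z + 5) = (z - 5)*(z - 3)*(z - 1)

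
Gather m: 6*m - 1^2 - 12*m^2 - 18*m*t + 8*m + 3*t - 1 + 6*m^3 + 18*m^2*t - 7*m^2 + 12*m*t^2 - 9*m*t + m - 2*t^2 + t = 6*m^3 + m^2*(18*t - 19) + m*(12*t^2 - 27*t + 15) - 2*t^2 + 4*t - 2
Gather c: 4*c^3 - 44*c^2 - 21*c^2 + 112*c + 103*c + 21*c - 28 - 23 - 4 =4*c^3 - 65*c^2 + 236*c - 55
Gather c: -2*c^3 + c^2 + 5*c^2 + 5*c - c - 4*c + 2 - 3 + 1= -2*c^3 + 6*c^2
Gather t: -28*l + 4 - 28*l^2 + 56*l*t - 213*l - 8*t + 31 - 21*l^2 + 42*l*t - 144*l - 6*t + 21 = -49*l^2 - 385*l + t*(98*l - 14) + 56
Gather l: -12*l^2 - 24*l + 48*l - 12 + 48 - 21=-12*l^2 + 24*l + 15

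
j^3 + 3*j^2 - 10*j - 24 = (j - 3)*(j + 2)*(j + 4)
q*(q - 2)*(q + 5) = q^3 + 3*q^2 - 10*q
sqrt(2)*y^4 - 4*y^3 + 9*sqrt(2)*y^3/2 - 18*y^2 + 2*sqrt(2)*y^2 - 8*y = y*(y + 4)*(y - 2*sqrt(2))*(sqrt(2)*y + sqrt(2)/2)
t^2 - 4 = (t - 2)*(t + 2)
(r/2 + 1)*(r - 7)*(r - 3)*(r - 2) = r^4/2 - 5*r^3 + 17*r^2/2 + 20*r - 42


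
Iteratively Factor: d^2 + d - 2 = (d + 2)*(d - 1)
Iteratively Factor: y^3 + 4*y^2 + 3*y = (y)*(y^2 + 4*y + 3) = y*(y + 3)*(y + 1)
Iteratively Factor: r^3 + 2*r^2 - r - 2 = (r + 1)*(r^2 + r - 2) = (r - 1)*(r + 1)*(r + 2)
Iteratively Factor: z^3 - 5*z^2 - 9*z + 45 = (z - 5)*(z^2 - 9) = (z - 5)*(z - 3)*(z + 3)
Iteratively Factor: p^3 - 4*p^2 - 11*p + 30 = (p - 2)*(p^2 - 2*p - 15) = (p - 2)*(p + 3)*(p - 5)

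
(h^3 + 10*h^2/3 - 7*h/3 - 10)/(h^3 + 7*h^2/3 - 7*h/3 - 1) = (3*h^2 + h - 10)/(3*h^2 - 2*h - 1)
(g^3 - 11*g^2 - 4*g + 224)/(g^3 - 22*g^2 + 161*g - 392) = (g + 4)/(g - 7)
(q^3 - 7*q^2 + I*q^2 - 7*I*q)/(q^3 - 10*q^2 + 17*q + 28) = q*(q + I)/(q^2 - 3*q - 4)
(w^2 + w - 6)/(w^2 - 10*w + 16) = (w + 3)/(w - 8)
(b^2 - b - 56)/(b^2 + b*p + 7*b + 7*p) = (b - 8)/(b + p)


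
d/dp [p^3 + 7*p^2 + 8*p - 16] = 3*p^2 + 14*p + 8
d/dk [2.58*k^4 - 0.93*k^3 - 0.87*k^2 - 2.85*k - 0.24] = 10.32*k^3 - 2.79*k^2 - 1.74*k - 2.85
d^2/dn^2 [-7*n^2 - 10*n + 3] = -14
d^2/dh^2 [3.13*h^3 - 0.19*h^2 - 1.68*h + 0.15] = 18.78*h - 0.38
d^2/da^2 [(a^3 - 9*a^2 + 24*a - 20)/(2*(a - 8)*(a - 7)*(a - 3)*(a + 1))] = (a^9 - 27*a^8 + 354*a^7 - 3438*a^6 + 26865*a^5 - 150915*a^4 + 555072*a^3 - 1255824*a^2 + 1593660*a - 892820)/(a^12 - 51*a^11 + 1116*a^10 - 13580*a^9 + 98958*a^8 - 425658*a^7 + 923156*a^6 - 123804*a^5 - 3417735*a^4 + 3865301*a^3 + 4765320*a^2 - 5673024*a - 4741632)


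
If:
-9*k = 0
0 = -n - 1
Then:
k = 0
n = -1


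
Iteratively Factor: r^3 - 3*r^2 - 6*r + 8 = (r - 1)*(r^2 - 2*r - 8) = (r - 4)*(r - 1)*(r + 2)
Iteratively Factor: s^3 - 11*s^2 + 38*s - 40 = (s - 2)*(s^2 - 9*s + 20) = (s - 5)*(s - 2)*(s - 4)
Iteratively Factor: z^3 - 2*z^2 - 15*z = (z)*(z^2 - 2*z - 15) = z*(z - 5)*(z + 3)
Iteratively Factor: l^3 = (l)*(l^2) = l^2*(l)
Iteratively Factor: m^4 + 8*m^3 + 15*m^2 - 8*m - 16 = (m + 1)*(m^3 + 7*m^2 + 8*m - 16) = (m + 1)*(m + 4)*(m^2 + 3*m - 4) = (m + 1)*(m + 4)^2*(m - 1)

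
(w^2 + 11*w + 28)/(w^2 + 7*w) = (w + 4)/w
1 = 1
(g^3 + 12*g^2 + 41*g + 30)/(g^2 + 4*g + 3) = (g^2 + 11*g + 30)/(g + 3)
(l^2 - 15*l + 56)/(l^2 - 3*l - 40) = (l - 7)/(l + 5)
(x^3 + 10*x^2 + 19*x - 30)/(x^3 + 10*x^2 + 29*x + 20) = (x^2 + 5*x - 6)/(x^2 + 5*x + 4)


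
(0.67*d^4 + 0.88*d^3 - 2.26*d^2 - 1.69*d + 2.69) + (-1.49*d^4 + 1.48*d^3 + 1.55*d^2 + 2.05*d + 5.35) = -0.82*d^4 + 2.36*d^3 - 0.71*d^2 + 0.36*d + 8.04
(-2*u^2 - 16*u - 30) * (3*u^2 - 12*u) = -6*u^4 - 24*u^3 + 102*u^2 + 360*u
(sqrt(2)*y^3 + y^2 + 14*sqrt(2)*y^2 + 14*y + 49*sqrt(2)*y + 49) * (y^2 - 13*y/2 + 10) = sqrt(2)*y^5 + y^4 + 15*sqrt(2)*y^4/2 - 32*sqrt(2)*y^3 + 15*y^3/2 - 357*sqrt(2)*y^2/2 - 32*y^2 - 357*y/2 + 490*sqrt(2)*y + 490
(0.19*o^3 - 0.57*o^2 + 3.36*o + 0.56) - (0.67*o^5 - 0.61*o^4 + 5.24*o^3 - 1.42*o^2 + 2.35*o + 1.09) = -0.67*o^5 + 0.61*o^4 - 5.05*o^3 + 0.85*o^2 + 1.01*o - 0.53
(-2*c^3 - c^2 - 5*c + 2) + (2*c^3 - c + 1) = -c^2 - 6*c + 3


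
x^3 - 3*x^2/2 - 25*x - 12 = (x - 6)*(x + 1/2)*(x + 4)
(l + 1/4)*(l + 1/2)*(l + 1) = l^3 + 7*l^2/4 + 7*l/8 + 1/8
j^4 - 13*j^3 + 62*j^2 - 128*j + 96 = (j - 4)^2*(j - 3)*(j - 2)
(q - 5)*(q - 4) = q^2 - 9*q + 20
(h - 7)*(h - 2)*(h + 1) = h^3 - 8*h^2 + 5*h + 14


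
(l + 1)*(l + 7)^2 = l^3 + 15*l^2 + 63*l + 49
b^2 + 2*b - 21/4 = (b - 3/2)*(b + 7/2)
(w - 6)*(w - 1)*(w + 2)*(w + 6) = w^4 + w^3 - 38*w^2 - 36*w + 72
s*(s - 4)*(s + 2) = s^3 - 2*s^2 - 8*s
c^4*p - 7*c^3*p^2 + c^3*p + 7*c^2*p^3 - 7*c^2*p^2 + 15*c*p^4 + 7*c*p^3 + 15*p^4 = (c - 5*p)*(c - 3*p)*(c + p)*(c*p + p)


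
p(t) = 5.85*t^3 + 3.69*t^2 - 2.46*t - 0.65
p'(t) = 17.55*t^2 + 7.38*t - 2.46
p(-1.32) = -4.43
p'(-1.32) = 18.38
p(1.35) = 17.15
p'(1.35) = 39.49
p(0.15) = -0.92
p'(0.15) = -0.96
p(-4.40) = -416.71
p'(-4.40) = 304.84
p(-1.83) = -19.64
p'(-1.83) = 42.81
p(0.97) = 5.77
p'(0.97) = 21.21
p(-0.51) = 0.79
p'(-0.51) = -1.66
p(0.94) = 5.16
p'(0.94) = 19.98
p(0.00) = -0.65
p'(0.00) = -2.46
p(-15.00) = -18877.25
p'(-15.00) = 3835.59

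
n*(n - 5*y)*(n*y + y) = n^3*y - 5*n^2*y^2 + n^2*y - 5*n*y^2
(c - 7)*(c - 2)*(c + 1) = c^3 - 8*c^2 + 5*c + 14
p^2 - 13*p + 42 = (p - 7)*(p - 6)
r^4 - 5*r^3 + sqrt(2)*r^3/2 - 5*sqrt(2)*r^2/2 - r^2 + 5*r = r*(r - 5)*(r - sqrt(2)/2)*(r + sqrt(2))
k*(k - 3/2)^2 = k^3 - 3*k^2 + 9*k/4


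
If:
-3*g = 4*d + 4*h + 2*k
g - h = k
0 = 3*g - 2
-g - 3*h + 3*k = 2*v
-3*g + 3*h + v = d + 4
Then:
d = -16/3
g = 2/3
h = 9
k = -25/3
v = -79/3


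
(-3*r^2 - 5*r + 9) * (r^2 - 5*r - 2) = -3*r^4 + 10*r^3 + 40*r^2 - 35*r - 18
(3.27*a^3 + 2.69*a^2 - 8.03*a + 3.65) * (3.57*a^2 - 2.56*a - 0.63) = 11.6739*a^5 + 1.2321*a^4 - 37.6136*a^3 + 31.8926*a^2 - 4.2851*a - 2.2995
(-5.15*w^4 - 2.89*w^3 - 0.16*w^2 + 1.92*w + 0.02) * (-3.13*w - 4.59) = 16.1195*w^5 + 32.6842*w^4 + 13.7659*w^3 - 5.2752*w^2 - 8.8754*w - 0.0918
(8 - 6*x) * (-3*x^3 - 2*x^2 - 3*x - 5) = 18*x^4 - 12*x^3 + 2*x^2 + 6*x - 40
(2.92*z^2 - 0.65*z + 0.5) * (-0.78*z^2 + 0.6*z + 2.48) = -2.2776*z^4 + 2.259*z^3 + 6.4616*z^2 - 1.312*z + 1.24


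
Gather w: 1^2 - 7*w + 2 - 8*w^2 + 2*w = -8*w^2 - 5*w + 3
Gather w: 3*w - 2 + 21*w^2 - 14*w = 21*w^2 - 11*w - 2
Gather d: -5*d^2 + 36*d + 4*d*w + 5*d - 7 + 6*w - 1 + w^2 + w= -5*d^2 + d*(4*w + 41) + w^2 + 7*w - 8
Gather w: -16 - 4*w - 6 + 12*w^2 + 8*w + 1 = 12*w^2 + 4*w - 21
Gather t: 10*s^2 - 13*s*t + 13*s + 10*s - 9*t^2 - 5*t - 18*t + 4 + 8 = 10*s^2 + 23*s - 9*t^2 + t*(-13*s - 23) + 12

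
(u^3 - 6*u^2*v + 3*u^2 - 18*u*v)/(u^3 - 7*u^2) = (u^2 - 6*u*v + 3*u - 18*v)/(u*(u - 7))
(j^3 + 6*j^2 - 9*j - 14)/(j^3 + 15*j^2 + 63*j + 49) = (j - 2)/(j + 7)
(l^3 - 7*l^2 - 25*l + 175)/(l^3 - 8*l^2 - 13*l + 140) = (l + 5)/(l + 4)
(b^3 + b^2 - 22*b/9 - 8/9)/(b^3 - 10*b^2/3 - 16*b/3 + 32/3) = (b + 1/3)/(b - 4)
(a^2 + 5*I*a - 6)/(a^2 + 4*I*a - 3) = (a + 2*I)/(a + I)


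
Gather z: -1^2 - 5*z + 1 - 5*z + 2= 2 - 10*z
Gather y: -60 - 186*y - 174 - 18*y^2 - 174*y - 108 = -18*y^2 - 360*y - 342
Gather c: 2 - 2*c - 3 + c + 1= -c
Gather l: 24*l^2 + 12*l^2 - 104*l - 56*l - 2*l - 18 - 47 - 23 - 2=36*l^2 - 162*l - 90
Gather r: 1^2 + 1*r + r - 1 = 2*r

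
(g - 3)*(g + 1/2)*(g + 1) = g^3 - 3*g^2/2 - 4*g - 3/2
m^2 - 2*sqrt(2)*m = m*(m - 2*sqrt(2))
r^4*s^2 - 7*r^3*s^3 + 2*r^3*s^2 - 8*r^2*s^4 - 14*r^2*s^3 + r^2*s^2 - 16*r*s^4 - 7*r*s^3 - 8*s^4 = (r - 8*s)*(r + s)*(r*s + s)^2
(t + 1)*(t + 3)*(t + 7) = t^3 + 11*t^2 + 31*t + 21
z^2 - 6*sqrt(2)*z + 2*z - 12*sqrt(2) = (z + 2)*(z - 6*sqrt(2))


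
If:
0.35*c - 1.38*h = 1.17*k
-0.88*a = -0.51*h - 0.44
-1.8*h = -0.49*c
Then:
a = 0.5 - 7.19163223140496*k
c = -45.5844155844156*k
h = -12.4090909090909*k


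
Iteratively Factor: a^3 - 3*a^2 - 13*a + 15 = (a + 3)*(a^2 - 6*a + 5) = (a - 5)*(a + 3)*(a - 1)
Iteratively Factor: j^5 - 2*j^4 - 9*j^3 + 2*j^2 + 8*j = (j + 1)*(j^4 - 3*j^3 - 6*j^2 + 8*j) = (j - 1)*(j + 1)*(j^3 - 2*j^2 - 8*j) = j*(j - 1)*(j + 1)*(j^2 - 2*j - 8) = j*(j - 4)*(j - 1)*(j + 1)*(j + 2)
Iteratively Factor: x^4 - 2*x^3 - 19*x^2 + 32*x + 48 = (x + 4)*(x^3 - 6*x^2 + 5*x + 12) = (x + 1)*(x + 4)*(x^2 - 7*x + 12) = (x - 3)*(x + 1)*(x + 4)*(x - 4)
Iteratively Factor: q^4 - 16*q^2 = (q)*(q^3 - 16*q) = q^2*(q^2 - 16) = q^2*(q + 4)*(q - 4)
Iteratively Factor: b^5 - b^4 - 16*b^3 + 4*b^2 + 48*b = (b - 2)*(b^4 + b^3 - 14*b^2 - 24*b) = (b - 4)*(b - 2)*(b^3 + 5*b^2 + 6*b) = b*(b - 4)*(b - 2)*(b^2 + 5*b + 6) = b*(b - 4)*(b - 2)*(b + 3)*(b + 2)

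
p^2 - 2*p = p*(p - 2)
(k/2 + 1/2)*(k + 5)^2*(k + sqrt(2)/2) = k^4/2 + sqrt(2)*k^3/4 + 11*k^3/2 + 11*sqrt(2)*k^2/4 + 35*k^2/2 + 35*sqrt(2)*k/4 + 25*k/2 + 25*sqrt(2)/4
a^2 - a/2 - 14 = (a - 4)*(a + 7/2)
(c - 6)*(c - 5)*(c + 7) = c^3 - 4*c^2 - 47*c + 210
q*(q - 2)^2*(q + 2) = q^4 - 2*q^3 - 4*q^2 + 8*q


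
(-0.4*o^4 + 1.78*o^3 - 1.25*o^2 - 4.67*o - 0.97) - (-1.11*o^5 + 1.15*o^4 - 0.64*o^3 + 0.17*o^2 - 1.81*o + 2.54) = 1.11*o^5 - 1.55*o^4 + 2.42*o^3 - 1.42*o^2 - 2.86*o - 3.51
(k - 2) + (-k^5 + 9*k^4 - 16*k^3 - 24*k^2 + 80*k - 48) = -k^5 + 9*k^4 - 16*k^3 - 24*k^2 + 81*k - 50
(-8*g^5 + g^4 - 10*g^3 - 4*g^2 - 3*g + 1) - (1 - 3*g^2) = -8*g^5 + g^4 - 10*g^3 - g^2 - 3*g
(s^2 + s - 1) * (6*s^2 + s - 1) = 6*s^4 + 7*s^3 - 6*s^2 - 2*s + 1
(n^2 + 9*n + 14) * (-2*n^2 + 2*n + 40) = -2*n^4 - 16*n^3 + 30*n^2 + 388*n + 560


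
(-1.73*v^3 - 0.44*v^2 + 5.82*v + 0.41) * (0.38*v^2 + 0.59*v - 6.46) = -0.6574*v^5 - 1.1879*v^4 + 13.1278*v^3 + 6.432*v^2 - 37.3553*v - 2.6486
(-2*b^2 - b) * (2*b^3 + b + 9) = -4*b^5 - 2*b^4 - 2*b^3 - 19*b^2 - 9*b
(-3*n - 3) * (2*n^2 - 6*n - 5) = -6*n^3 + 12*n^2 + 33*n + 15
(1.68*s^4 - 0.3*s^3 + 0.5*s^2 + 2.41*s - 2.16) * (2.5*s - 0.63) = 4.2*s^5 - 1.8084*s^4 + 1.439*s^3 + 5.71*s^2 - 6.9183*s + 1.3608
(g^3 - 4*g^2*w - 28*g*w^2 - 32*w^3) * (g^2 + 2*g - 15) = g^5 - 4*g^4*w + 2*g^4 - 28*g^3*w^2 - 8*g^3*w - 15*g^3 - 32*g^2*w^3 - 56*g^2*w^2 + 60*g^2*w - 64*g*w^3 + 420*g*w^2 + 480*w^3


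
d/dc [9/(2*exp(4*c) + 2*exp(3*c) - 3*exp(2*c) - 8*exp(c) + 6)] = (-72*exp(3*c) - 54*exp(2*c) + 54*exp(c) + 72)*exp(c)/(2*exp(4*c) + 2*exp(3*c) - 3*exp(2*c) - 8*exp(c) + 6)^2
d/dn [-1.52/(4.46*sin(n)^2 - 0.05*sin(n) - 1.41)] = (13.5584*sin(n) - 0.076)*cos(n)/(-4.46*sin(n)^2 + 0.05*sin(n) + 1.41)^2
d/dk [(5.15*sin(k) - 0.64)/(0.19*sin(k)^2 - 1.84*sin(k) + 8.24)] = (-0.9785*sin(k)^2 + 0.2432*sin(k) + 41.2584)*cos(k)/(0.0361*sin(k)^4 - 0.6992*sin(k)^3 + 6.5168*sin(k)^2 - 30.3232*sin(k) + 67.8976)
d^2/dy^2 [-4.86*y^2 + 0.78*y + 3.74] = -9.72000000000000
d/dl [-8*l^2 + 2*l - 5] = 2 - 16*l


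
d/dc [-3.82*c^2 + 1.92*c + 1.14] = 1.92 - 7.64*c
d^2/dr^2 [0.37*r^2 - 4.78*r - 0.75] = 0.740000000000000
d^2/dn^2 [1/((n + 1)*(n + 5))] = 2*((n + 1)^2 + (n + 1)*(n + 5) + (n + 5)^2)/((n + 1)^3*(n + 5)^3)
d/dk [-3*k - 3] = -3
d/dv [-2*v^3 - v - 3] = -6*v^2 - 1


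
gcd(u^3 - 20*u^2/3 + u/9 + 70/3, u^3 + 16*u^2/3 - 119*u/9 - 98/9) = u - 7/3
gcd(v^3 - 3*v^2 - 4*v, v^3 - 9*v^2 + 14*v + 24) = v^2 - 3*v - 4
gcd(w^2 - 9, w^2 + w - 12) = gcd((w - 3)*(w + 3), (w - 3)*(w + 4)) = w - 3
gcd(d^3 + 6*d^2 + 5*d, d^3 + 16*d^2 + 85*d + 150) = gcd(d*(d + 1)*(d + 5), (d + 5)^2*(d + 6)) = d + 5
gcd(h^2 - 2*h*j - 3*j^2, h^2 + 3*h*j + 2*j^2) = h + j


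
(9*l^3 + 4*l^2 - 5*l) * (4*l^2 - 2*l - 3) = 36*l^5 - 2*l^4 - 55*l^3 - 2*l^2 + 15*l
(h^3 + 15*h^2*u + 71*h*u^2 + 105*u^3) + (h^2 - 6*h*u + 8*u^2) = h^3 + 15*h^2*u + h^2 + 71*h*u^2 - 6*h*u + 105*u^3 + 8*u^2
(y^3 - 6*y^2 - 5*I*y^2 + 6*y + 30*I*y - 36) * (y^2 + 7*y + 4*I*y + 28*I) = y^5 + y^4 - I*y^4 - 16*y^3 - I*y^3 + 26*y^2 + 66*I*y^2 - 1092*y + 24*I*y - 1008*I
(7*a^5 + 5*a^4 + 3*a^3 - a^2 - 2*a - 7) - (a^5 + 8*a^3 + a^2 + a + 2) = 6*a^5 + 5*a^4 - 5*a^3 - 2*a^2 - 3*a - 9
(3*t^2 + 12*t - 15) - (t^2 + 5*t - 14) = 2*t^2 + 7*t - 1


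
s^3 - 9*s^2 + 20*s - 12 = (s - 6)*(s - 2)*(s - 1)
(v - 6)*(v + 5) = v^2 - v - 30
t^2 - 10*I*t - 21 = (t - 7*I)*(t - 3*I)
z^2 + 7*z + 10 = (z + 2)*(z + 5)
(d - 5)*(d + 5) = d^2 - 25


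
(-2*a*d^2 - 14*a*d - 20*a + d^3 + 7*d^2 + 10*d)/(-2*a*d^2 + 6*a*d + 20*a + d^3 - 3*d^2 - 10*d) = (d + 5)/(d - 5)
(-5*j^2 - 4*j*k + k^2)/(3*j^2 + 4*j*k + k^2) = (-5*j + k)/(3*j + k)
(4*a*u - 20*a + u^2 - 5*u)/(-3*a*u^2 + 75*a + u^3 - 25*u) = (4*a + u)/(-3*a*u - 15*a + u^2 + 5*u)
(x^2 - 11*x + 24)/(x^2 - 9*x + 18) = (x - 8)/(x - 6)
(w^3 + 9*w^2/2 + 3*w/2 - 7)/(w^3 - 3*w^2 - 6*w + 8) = (w + 7/2)/(w - 4)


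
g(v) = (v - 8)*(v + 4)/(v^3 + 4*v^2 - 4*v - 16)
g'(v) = (v - 8)*(v + 4)*(-3*v^2 - 8*v + 4)/(v^3 + 4*v^2 - 4*v - 16)^2 + (v - 8)/(v^3 + 4*v^2 - 4*v - 16) + (v + 4)/(v^3 + 4*v^2 - 4*v - 16)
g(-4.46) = -0.78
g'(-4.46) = -0.38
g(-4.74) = -0.69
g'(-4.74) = -0.30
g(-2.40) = -5.91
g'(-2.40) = -15.55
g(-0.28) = 2.11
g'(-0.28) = -0.56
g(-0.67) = 2.44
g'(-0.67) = -1.20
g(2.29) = -4.59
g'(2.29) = 17.70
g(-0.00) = 2.00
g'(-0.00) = -0.25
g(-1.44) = 4.90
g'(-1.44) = -7.85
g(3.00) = -1.00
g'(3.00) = 1.40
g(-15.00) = -0.10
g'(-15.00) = -0.00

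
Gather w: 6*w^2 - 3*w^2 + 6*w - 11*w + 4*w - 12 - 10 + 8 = 3*w^2 - w - 14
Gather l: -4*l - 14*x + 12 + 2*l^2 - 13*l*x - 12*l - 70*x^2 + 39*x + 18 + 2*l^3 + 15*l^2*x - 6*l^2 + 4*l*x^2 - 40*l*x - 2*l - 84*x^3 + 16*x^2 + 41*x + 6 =2*l^3 + l^2*(15*x - 4) + l*(4*x^2 - 53*x - 18) - 84*x^3 - 54*x^2 + 66*x + 36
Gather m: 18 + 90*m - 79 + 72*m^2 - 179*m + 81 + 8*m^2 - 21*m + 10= 80*m^2 - 110*m + 30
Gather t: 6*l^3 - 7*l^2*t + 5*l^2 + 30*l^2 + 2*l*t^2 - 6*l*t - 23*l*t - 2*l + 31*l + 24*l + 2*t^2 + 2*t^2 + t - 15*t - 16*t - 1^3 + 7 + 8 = 6*l^3 + 35*l^2 + 53*l + t^2*(2*l + 4) + t*(-7*l^2 - 29*l - 30) + 14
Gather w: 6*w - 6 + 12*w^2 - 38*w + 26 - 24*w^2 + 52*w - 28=-12*w^2 + 20*w - 8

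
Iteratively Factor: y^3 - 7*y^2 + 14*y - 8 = (y - 1)*(y^2 - 6*y + 8) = (y - 4)*(y - 1)*(y - 2)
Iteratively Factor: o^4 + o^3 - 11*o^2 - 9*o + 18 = (o - 1)*(o^3 + 2*o^2 - 9*o - 18) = (o - 1)*(o + 2)*(o^2 - 9) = (o - 1)*(o + 2)*(o + 3)*(o - 3)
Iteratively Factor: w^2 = (w)*(w)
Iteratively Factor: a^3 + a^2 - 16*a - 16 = (a + 4)*(a^2 - 3*a - 4) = (a - 4)*(a + 4)*(a + 1)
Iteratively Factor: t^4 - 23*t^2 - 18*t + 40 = (t + 2)*(t^3 - 2*t^2 - 19*t + 20) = (t + 2)*(t + 4)*(t^2 - 6*t + 5) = (t - 5)*(t + 2)*(t + 4)*(t - 1)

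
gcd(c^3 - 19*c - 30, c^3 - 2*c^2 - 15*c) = c^2 - 2*c - 15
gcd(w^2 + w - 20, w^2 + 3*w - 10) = w + 5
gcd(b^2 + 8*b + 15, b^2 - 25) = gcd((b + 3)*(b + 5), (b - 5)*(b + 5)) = b + 5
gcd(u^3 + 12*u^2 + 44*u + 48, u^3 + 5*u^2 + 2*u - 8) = u^2 + 6*u + 8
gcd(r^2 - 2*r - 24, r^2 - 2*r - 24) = r^2 - 2*r - 24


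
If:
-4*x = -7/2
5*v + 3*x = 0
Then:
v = -21/40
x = 7/8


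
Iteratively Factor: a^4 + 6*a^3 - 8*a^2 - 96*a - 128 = (a - 4)*(a^3 + 10*a^2 + 32*a + 32) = (a - 4)*(a + 4)*(a^2 + 6*a + 8) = (a - 4)*(a + 2)*(a + 4)*(a + 4)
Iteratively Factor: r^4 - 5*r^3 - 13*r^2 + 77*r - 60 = (r - 3)*(r^3 - 2*r^2 - 19*r + 20) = (r - 3)*(r - 1)*(r^2 - r - 20) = (r - 5)*(r - 3)*(r - 1)*(r + 4)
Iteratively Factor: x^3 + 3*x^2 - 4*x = (x)*(x^2 + 3*x - 4) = x*(x + 4)*(x - 1)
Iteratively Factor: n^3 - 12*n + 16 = (n + 4)*(n^2 - 4*n + 4) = (n - 2)*(n + 4)*(n - 2)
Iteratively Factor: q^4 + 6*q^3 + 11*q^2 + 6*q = (q)*(q^3 + 6*q^2 + 11*q + 6) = q*(q + 2)*(q^2 + 4*q + 3) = q*(q + 1)*(q + 2)*(q + 3)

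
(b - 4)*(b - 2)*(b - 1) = b^3 - 7*b^2 + 14*b - 8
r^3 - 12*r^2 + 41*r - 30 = (r - 6)*(r - 5)*(r - 1)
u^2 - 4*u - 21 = (u - 7)*(u + 3)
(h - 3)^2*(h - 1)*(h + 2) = h^4 - 5*h^3 + h^2 + 21*h - 18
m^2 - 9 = (m - 3)*(m + 3)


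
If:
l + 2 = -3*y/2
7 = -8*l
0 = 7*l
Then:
No Solution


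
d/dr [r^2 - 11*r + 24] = 2*r - 11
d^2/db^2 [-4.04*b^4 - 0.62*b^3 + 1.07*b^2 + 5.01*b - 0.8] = -48.48*b^2 - 3.72*b + 2.14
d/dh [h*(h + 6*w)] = 2*h + 6*w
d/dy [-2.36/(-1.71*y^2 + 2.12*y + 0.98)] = (5.0032 - 8.0712*y)/(-1.71*y^2 + 2.12*y + 0.98)^2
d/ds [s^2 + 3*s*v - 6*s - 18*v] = 2*s + 3*v - 6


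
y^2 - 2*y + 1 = (y - 1)^2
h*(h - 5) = h^2 - 5*h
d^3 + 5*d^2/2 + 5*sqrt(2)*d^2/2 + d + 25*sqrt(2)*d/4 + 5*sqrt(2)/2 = (d + 1/2)*(d + 2)*(d + 5*sqrt(2)/2)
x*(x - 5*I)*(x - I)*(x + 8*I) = x^4 + 2*I*x^3 + 43*x^2 - 40*I*x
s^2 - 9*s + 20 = (s - 5)*(s - 4)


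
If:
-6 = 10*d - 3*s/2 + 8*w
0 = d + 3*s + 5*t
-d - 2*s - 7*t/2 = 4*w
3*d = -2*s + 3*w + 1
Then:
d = -820/1783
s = 2300/1783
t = -1216/1783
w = 119/1783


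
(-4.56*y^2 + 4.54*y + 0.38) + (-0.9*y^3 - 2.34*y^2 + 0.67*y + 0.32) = -0.9*y^3 - 6.9*y^2 + 5.21*y + 0.7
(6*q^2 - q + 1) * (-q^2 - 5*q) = -6*q^4 - 29*q^3 + 4*q^2 - 5*q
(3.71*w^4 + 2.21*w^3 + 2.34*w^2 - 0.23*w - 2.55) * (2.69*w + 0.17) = 9.9799*w^5 + 6.5756*w^4 + 6.6703*w^3 - 0.2209*w^2 - 6.8986*w - 0.4335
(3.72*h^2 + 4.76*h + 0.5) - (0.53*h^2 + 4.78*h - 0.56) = 3.19*h^2 - 0.0200000000000005*h + 1.06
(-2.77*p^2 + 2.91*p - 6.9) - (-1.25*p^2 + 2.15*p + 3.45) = -1.52*p^2 + 0.76*p - 10.35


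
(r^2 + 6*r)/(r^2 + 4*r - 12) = r/(r - 2)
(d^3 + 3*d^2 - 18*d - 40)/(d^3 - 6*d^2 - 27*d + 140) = (d + 2)/(d - 7)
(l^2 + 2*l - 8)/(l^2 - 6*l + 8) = (l + 4)/(l - 4)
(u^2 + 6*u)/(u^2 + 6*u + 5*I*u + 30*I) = u/(u + 5*I)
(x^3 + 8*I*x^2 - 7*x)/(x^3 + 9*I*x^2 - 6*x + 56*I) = x*(x + I)/(x^2 + 2*I*x + 8)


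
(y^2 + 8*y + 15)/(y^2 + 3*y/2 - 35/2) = 2*(y + 3)/(2*y - 7)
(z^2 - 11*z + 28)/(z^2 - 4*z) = (z - 7)/z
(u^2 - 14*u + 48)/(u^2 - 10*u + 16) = (u - 6)/(u - 2)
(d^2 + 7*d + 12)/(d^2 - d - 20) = (d + 3)/(d - 5)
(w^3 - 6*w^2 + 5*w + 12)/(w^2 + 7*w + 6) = (w^2 - 7*w + 12)/(w + 6)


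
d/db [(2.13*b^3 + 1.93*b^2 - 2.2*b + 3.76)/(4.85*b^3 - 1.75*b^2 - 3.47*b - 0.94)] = (-13.088*b^4 + 6.55779999999999*b^3 - 71.2617*b^2 + 9.5316*b + 15.1152)/(23.5225*b^6 - 16.975*b^5 - 30.5965*b^4 + 3.027*b^3 + 15.3309*b^2 + 6.5236*b + 0.8836)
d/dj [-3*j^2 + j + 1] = 1 - 6*j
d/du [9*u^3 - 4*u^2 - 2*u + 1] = 27*u^2 - 8*u - 2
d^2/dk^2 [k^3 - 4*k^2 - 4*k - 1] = 6*k - 8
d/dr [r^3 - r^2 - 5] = r*(3*r - 2)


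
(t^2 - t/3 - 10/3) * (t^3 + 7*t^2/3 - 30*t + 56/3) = t^5 + 2*t^4 - 307*t^3/9 + 188*t^2/9 + 844*t/9 - 560/9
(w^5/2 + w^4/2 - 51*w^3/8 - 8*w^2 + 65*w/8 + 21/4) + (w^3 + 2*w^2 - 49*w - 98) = w^5/2 + w^4/2 - 43*w^3/8 - 6*w^2 - 327*w/8 - 371/4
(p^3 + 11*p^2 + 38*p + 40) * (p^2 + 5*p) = p^5 + 16*p^4 + 93*p^3 + 230*p^2 + 200*p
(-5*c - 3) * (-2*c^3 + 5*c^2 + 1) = 10*c^4 - 19*c^3 - 15*c^2 - 5*c - 3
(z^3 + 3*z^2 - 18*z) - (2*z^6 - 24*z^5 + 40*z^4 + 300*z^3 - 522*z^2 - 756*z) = -2*z^6 + 24*z^5 - 40*z^4 - 299*z^3 + 525*z^2 + 738*z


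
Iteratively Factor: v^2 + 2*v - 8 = (v + 4)*(v - 2)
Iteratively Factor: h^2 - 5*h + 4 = (h - 4)*(h - 1)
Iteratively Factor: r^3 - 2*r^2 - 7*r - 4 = (r - 4)*(r^2 + 2*r + 1) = (r - 4)*(r + 1)*(r + 1)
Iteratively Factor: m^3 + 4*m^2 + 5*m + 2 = (m + 1)*(m^2 + 3*m + 2) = (m + 1)*(m + 2)*(m + 1)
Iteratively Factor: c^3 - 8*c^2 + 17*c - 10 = (c - 2)*(c^2 - 6*c + 5) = (c - 2)*(c - 1)*(c - 5)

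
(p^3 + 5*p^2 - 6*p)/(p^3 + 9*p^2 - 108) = p*(p - 1)/(p^2 + 3*p - 18)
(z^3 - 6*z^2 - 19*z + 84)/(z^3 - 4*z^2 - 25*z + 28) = (z - 3)/(z - 1)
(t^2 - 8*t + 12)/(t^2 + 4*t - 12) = (t - 6)/(t + 6)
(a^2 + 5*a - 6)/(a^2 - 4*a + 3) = (a + 6)/(a - 3)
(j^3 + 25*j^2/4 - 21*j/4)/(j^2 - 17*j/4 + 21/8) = 2*j*(j + 7)/(2*j - 7)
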